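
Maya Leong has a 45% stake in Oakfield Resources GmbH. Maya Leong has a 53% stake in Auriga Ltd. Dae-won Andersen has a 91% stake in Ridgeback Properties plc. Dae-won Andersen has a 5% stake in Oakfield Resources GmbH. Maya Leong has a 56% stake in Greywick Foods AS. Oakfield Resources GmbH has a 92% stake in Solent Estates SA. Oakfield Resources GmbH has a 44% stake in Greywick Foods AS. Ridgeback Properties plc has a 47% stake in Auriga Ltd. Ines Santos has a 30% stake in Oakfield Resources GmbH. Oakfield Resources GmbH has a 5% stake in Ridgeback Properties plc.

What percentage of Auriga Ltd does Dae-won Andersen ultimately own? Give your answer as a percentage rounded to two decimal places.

42.89%

Dae-won reaches Auriga along 2 paths.
Via Ridgeback: 91% × 47% = 42.77%.
Via Oakfield → Ridgeback: 5% × 5% × 47% = 0.1175%.
Total: 42.77% + 0.1175% = 42.8875%.
Rounded: 42.89%.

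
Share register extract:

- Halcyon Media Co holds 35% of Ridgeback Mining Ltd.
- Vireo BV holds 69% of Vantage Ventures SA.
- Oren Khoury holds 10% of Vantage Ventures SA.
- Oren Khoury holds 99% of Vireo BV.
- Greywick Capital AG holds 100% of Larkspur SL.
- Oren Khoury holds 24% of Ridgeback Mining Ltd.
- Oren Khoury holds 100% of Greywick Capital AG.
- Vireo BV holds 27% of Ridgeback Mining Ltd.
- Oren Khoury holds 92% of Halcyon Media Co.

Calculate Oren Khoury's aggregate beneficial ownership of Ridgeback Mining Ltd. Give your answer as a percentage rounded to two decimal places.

82.93%

Oren reaches Ridgeback along 3 paths.
Direct stake: 24% = 24%.
Via Vireo: 99% × 27% = 26.73%.
Via Halcyon: 92% × 35% = 32.2%.
Total: 24% + 26.73% + 32.2% = 82.93%.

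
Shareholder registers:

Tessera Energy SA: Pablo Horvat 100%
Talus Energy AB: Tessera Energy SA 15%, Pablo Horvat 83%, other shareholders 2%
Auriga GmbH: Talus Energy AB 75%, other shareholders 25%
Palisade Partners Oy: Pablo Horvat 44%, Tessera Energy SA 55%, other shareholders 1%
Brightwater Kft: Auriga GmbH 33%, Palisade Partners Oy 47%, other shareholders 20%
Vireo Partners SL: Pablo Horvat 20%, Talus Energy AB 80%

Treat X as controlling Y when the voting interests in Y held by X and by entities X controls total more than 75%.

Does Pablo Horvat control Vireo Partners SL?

Yes

Pablo holds 100% of Tessera, so Pablo controls Tessera.
Tessera and Pablo together hold 15% + 83% = 98% of Talus, so Pablo controls Talus.
Pablo and Talus together hold 20% + 80% = 100% of Vireo, so Pablo controls Vireo.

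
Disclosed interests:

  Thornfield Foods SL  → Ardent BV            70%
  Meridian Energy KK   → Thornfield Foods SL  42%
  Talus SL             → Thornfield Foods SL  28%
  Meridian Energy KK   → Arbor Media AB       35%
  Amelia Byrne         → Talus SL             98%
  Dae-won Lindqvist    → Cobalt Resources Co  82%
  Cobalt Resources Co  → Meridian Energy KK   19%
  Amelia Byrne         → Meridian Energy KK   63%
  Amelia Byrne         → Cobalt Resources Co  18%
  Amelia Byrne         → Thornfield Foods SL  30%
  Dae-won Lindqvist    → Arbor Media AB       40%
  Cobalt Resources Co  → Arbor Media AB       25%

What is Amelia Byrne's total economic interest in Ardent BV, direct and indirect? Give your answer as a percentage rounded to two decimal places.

Amelia reaches Ardent along 4 paths.
Via Thornfield: 30% × 70% = 21%.
Via Talus → Thornfield: 98% × 28% × 70% = 19.208%.
Via Cobalt → Meridian → Thornfield: 18% × 19% × 42% × 70% = 1.00548%.
Via Meridian → Thornfield: 63% × 42% × 70% = 18.522%.
Total: 21% + 19.208% + 1.00548% + 18.522% = 59.73548%.
Rounded: 59.74%.

59.74%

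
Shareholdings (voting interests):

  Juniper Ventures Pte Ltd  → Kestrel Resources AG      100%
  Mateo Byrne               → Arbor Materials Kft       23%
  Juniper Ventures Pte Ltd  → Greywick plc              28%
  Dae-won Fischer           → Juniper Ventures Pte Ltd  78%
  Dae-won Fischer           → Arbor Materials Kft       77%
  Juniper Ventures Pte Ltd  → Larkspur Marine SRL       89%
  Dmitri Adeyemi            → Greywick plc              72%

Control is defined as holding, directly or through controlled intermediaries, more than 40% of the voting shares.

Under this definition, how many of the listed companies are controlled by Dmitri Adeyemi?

Dmitri holds 72% of Greywick, so Dmitri controls Greywick.
No other company's threshold is met.
Dmitri controls 1 company.

1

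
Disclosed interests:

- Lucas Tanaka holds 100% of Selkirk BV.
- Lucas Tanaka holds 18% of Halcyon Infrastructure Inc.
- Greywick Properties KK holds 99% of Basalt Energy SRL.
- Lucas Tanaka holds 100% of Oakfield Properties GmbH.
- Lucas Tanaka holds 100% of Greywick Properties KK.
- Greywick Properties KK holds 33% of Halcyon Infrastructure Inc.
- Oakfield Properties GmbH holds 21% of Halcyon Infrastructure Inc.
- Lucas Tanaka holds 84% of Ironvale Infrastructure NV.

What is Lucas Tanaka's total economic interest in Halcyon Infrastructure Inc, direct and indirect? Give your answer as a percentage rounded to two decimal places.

72.00%

Lucas reaches Halcyon along 3 paths.
Via Greywick: 100% × 33% = 33%.
Direct stake: 18% = 18%.
Via Oakfield: 100% × 21% = 21%.
Total: 33% + 18% + 21% = 72%.
Rounded: 72.00%.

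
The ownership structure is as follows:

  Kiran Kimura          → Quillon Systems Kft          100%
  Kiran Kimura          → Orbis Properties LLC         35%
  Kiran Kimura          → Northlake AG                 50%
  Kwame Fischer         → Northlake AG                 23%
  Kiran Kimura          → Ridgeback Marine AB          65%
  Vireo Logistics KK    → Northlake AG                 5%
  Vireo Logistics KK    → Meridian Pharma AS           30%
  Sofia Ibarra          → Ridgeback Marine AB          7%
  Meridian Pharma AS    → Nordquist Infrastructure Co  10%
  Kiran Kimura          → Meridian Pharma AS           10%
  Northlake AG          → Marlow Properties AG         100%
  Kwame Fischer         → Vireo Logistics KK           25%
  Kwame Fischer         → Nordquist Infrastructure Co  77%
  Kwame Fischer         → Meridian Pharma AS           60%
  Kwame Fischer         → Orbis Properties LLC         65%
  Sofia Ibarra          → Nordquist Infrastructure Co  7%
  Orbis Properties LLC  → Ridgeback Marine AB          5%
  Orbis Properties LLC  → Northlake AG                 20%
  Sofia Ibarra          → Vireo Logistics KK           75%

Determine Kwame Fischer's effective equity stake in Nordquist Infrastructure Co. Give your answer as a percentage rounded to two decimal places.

83.75%

Kwame reaches Nordquist along 3 paths.
Direct stake: 77% = 77%.
Via Vireo → Meridian: 25% × 30% × 10% = 0.75%.
Via Meridian: 60% × 10% = 6%.
Total: 77% + 0.75% + 6% = 83.75%.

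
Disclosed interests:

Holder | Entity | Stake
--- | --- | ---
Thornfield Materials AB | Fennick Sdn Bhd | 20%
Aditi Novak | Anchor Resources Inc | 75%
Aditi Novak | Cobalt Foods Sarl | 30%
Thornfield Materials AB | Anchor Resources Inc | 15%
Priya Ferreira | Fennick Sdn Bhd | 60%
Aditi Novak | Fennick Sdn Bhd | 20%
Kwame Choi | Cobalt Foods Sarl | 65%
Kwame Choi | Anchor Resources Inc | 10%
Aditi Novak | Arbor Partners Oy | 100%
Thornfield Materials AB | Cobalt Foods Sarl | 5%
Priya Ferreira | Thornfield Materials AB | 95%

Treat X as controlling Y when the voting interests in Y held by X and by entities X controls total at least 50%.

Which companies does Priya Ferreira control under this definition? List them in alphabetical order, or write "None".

Priya holds 95% of Thornfield, so Priya controls Thornfield.
Thornfield and Priya together hold 20% + 60% = 80% of Fennick, so Priya controls Fennick.
No other company's threshold is met.

Fennick Sdn Bhd, Thornfield Materials AB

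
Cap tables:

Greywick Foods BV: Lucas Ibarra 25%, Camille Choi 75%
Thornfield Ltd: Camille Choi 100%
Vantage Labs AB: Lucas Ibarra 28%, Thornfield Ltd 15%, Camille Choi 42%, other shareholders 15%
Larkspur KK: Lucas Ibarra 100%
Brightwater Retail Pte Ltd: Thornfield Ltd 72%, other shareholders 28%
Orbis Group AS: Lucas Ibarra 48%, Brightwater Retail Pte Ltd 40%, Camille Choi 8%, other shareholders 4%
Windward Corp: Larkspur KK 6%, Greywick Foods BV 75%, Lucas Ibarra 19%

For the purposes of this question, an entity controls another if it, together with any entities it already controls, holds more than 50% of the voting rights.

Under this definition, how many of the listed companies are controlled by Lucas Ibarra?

Lucas holds 100% of Larkspur, so Lucas controls Larkspur.
No other company's threshold is met.
Lucas controls 1 company.

1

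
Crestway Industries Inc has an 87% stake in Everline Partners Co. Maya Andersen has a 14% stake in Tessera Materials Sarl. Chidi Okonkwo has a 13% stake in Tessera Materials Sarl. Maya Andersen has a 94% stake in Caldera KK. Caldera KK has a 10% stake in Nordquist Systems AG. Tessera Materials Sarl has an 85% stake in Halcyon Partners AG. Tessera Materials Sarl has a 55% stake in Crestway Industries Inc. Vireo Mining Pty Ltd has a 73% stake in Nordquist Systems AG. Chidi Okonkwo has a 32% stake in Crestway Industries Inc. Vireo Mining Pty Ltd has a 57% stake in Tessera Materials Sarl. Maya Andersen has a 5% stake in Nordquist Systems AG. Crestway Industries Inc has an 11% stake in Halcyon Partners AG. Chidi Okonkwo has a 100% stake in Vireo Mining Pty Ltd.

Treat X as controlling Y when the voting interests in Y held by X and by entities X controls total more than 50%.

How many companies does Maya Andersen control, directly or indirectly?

1

Maya holds 94% of Caldera, so Maya controls Caldera.
No other company's threshold is met.
Maya controls 1 company.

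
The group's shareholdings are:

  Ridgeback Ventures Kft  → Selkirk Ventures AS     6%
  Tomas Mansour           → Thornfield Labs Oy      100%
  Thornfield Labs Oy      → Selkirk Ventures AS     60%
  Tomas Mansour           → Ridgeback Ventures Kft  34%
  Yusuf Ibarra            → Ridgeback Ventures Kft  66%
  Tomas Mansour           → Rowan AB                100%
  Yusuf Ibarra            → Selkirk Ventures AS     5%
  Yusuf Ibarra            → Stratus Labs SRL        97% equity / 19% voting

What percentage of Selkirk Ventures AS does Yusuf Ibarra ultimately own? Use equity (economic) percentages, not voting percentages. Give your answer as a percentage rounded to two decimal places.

Yusuf reaches Selkirk along 2 paths.
Via Ridgeback: 66% × 6% = 3.96%.
Direct stake: 5% = 5%.
Total: 3.96% + 5% = 8.96%.

8.96%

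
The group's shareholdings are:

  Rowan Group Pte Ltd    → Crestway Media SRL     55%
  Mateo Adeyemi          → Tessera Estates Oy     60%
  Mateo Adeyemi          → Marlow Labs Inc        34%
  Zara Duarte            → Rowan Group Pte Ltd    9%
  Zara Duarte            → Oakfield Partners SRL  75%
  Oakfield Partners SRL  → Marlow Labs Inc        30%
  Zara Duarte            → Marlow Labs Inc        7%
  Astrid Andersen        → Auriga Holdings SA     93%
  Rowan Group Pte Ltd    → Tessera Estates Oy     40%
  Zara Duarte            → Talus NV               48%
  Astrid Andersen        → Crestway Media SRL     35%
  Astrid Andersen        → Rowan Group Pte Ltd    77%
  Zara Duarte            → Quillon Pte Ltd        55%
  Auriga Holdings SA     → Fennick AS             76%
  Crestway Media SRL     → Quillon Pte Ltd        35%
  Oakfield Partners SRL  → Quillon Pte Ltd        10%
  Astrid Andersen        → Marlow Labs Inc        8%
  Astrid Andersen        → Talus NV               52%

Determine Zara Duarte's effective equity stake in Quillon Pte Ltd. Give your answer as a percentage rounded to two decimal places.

Zara reaches Quillon along 3 paths.
Direct stake: 55% = 55%.
Via Oakfield: 75% × 10% = 7.5%.
Via Rowan → Crestway: 9% × 55% × 35% = 1.7325%.
Total: 55% + 7.5% + 1.7325% = 64.2325%.
Rounded: 64.23%.

64.23%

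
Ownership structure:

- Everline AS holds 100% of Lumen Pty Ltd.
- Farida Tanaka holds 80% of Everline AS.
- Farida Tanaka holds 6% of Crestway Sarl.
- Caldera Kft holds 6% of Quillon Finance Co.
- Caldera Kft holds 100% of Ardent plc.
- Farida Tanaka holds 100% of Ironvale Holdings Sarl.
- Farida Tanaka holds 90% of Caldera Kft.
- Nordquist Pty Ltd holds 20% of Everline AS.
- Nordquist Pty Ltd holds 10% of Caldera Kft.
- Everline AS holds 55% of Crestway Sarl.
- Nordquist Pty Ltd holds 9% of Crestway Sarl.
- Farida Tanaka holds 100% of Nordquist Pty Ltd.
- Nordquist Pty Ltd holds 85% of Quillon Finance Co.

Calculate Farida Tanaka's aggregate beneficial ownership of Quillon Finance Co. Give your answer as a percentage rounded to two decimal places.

91.00%

Farida reaches Quillon along 3 paths.
Via Nordquist → Caldera: 100% × 10% × 6% = 0.6%.
Via Caldera: 90% × 6% = 5.4%.
Via Nordquist: 100% × 85% = 85%.
Total: 0.6% + 5.4% + 85% = 91%.
Rounded: 91.00%.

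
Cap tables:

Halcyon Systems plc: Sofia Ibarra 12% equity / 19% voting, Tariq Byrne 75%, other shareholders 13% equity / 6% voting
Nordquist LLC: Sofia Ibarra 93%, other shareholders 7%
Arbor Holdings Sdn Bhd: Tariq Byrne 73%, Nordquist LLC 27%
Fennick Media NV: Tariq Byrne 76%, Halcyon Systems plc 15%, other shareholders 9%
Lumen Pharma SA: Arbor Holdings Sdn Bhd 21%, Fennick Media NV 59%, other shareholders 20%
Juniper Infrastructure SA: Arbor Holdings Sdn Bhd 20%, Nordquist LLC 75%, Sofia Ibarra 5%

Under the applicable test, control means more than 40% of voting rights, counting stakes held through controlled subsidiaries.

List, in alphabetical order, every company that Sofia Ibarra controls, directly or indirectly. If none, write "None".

Juniper Infrastructure SA, Nordquist LLC

Sofia holds 93% of Nordquist, so Sofia controls Nordquist.
Nordquist and Sofia together hold 75% + 5% = 80% of Juniper, so Sofia controls Juniper.
No other company's threshold is met.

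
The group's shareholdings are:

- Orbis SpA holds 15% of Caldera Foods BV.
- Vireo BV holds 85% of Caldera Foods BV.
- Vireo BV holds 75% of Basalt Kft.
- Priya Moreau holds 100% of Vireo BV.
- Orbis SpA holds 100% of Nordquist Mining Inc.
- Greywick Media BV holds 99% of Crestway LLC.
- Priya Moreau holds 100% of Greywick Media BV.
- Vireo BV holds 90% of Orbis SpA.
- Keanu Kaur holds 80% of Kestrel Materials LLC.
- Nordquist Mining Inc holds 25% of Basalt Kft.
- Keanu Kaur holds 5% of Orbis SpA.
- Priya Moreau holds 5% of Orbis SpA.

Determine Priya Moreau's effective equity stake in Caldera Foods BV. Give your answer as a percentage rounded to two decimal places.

99.25%

Priya reaches Caldera along 3 paths.
Via Vireo → Orbis: 100% × 90% × 15% = 13.5%.
Via Orbis: 5% × 15% = 0.75%.
Via Vireo: 100% × 85% = 85%.
Total: 13.5% + 0.75% + 85% = 99.25%.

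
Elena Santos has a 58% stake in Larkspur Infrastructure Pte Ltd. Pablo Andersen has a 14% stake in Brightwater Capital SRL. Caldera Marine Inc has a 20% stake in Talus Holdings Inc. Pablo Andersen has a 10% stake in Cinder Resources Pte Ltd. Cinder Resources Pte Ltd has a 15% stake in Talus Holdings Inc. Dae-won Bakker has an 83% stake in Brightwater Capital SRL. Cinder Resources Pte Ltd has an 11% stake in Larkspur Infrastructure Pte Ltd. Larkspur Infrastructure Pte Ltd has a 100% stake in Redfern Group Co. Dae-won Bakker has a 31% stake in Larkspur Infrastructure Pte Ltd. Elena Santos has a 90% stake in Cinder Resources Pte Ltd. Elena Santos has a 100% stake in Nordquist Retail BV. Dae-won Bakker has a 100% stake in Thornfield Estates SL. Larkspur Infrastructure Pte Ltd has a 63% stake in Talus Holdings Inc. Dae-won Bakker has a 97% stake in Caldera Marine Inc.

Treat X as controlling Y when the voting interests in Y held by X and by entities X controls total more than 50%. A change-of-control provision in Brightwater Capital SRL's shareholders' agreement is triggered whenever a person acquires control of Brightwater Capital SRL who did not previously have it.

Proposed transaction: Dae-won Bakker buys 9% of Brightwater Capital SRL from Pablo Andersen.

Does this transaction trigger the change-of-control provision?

The purchase adds only to Dae-won's holdings (Pablo's stake shrinks), so Dae-won is the only person who could newly come to control Brightwater.
Dae-won holds 83% of Brightwater, so Dae-won controls Brightwater.
So Dae-won already controls Brightwater before the transaction.
After the purchase, Dae-won's direct stake in Brightwater rises to 83% + 9% = 92%, and Pablo's stake falls to 5%.
Dae-won controlled Brightwater already, so this is not a new person acquiring control; every other person's position is unchanged or reduced.
No new person acquires control, so the clause is not triggered.

No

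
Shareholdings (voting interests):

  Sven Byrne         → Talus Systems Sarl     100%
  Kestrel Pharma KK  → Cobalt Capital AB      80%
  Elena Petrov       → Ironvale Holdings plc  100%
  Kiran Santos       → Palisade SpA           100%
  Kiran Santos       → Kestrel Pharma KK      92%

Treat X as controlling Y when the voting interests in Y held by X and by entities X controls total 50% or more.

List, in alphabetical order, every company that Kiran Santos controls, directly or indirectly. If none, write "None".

Kiran holds 92% of Kestrel, so Kiran controls Kestrel.
Kestrel holds 80% of Cobalt, so Kiran controls Cobalt.
Kiran holds 100% of Palisade, so Kiran controls Palisade.
No other company's threshold is met.

Cobalt Capital AB, Kestrel Pharma KK, Palisade SpA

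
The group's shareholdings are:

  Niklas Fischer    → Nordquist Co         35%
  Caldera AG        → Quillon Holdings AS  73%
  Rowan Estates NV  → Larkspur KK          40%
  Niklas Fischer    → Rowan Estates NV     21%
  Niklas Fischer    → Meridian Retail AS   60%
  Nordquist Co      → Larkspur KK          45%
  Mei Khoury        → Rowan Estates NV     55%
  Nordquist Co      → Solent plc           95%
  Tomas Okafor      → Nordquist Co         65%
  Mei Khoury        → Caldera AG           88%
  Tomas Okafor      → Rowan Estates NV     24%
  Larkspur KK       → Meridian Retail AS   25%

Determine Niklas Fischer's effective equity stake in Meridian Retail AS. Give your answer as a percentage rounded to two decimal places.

66.04%

Niklas reaches Meridian along 3 paths.
Via Nordquist → Larkspur: 35% × 45% × 25% = 3.9375%.
Via Rowan → Larkspur: 21% × 40% × 25% = 2.1%.
Direct stake: 60% = 60%.
Total: 3.9375% + 2.1% + 60% = 66.0375%.
Rounded: 66.04%.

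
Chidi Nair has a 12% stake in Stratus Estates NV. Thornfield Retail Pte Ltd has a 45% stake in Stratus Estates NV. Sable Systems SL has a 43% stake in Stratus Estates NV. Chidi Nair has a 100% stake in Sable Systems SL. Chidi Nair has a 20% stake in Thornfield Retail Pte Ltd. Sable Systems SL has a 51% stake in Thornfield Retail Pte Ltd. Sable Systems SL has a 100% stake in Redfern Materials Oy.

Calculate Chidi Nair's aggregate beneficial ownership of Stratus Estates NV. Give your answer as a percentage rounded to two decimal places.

Chidi reaches Stratus along 4 paths.
Direct stake: 12% = 12%.
Via Sable: 100% × 43% = 43%.
Via Thornfield: 20% × 45% = 9%.
Via Sable → Thornfield: 100% × 51% × 45% = 22.95%.
Total: 12% + 43% + 9% + 22.95% = 86.95%.

86.95%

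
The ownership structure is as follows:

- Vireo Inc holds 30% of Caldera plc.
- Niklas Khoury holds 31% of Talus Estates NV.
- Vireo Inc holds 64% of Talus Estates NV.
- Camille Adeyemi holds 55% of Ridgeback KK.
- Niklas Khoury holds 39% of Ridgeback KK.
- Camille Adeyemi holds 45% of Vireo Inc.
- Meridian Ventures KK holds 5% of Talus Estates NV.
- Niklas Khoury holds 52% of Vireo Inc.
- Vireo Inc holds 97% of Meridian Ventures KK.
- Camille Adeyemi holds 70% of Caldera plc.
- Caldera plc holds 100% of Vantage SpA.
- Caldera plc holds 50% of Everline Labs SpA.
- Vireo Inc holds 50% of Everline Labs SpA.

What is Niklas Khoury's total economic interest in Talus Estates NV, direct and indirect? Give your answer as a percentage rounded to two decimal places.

66.80%

Niklas reaches Talus along 3 paths.
Via Vireo: 52% × 64% = 33.28%.
Via Vireo → Meridian: 52% × 97% × 5% = 2.522%.
Direct stake: 31% = 31%.
Total: 33.28% + 2.522% + 31% = 66.802%.
Rounded: 66.80%.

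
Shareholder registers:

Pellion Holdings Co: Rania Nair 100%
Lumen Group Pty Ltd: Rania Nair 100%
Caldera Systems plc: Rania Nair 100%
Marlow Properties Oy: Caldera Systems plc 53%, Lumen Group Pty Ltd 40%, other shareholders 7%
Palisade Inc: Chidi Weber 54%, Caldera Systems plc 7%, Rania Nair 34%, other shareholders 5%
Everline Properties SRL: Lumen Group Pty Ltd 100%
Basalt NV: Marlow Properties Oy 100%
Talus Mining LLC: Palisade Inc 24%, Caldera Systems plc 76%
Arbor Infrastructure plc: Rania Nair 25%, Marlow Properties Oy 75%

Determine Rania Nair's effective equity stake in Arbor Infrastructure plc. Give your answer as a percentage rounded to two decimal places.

94.75%

Rania reaches Arbor along 3 paths.
Direct stake: 25% = 25%.
Via Caldera → Marlow: 100% × 53% × 75% = 39.75%.
Via Lumen → Marlow: 100% × 40% × 75% = 30%.
Total: 25% + 39.75% + 30% = 94.75%.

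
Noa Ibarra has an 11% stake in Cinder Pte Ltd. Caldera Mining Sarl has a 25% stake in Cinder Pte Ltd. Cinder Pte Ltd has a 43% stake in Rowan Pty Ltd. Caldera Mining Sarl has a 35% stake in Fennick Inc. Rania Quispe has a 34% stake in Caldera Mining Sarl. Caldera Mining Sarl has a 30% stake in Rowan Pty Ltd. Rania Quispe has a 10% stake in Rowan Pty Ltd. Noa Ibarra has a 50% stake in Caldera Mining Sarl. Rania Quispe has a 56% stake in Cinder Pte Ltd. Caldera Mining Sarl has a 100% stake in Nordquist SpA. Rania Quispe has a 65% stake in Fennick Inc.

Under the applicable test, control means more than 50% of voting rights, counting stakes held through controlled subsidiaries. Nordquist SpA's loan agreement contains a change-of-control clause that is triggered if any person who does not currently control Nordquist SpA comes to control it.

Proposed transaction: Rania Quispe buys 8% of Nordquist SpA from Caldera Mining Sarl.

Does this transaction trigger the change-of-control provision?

The purchase adds only to Rania's holdings (Caldera's stake shrinks), so Rania is the only person who could newly come to control Nordquist.
Rania holds 56% of Cinder, so Rania controls Cinder.
Rania holds 65% of Fennick, so Rania controls Fennick.
Cinder and Rania together hold 43% + 10% = 53% of Rowan, so Rania controls Rowan.
Neither Rania nor any entity Rania controls holds any voting interest in Nordquist.
So before the transaction, Rania does not control Nordquist.
After the purchase, Rania holds 8% of Nordquist directly, and Caldera's stake falls to 92%.
After the transaction, Rania's side holds 8% of Nordquist, not > 50%, so Rania still does not control Nordquist.
No new person acquires control, so the clause is not triggered.

No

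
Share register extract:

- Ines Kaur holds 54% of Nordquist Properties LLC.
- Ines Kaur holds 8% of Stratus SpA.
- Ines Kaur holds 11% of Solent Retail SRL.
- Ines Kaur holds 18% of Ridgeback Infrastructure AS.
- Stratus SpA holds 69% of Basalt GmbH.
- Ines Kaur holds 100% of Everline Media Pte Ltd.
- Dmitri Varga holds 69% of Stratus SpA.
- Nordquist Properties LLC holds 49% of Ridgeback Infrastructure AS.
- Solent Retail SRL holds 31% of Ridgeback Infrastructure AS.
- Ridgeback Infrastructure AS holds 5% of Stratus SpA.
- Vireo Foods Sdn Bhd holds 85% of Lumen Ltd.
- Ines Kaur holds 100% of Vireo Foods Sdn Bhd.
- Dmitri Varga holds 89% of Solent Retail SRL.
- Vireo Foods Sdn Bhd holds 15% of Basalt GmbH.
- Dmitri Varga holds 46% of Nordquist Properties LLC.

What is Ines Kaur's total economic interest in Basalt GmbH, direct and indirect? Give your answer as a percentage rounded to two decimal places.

22.17%

Ines reaches Basalt along 5 paths.
Via Solent → Ridgeback → Stratus: 11% × 31% × 5% × 69% = 0.117645%.
Via Nordquist → Ridgeback → Stratus: 54% × 49% × 5% × 69% = 0.91287%.
Via Ridgeback → Stratus: 18% × 5% × 69% = 0.621%.
Via Stratus: 8% × 69% = 5.52%.
Via Vireo: 100% × 15% = 15%.
Total: 0.117645% + 0.91287% + 0.621% + 5.52% + 15% = 22.171515%.
Rounded: 22.17%.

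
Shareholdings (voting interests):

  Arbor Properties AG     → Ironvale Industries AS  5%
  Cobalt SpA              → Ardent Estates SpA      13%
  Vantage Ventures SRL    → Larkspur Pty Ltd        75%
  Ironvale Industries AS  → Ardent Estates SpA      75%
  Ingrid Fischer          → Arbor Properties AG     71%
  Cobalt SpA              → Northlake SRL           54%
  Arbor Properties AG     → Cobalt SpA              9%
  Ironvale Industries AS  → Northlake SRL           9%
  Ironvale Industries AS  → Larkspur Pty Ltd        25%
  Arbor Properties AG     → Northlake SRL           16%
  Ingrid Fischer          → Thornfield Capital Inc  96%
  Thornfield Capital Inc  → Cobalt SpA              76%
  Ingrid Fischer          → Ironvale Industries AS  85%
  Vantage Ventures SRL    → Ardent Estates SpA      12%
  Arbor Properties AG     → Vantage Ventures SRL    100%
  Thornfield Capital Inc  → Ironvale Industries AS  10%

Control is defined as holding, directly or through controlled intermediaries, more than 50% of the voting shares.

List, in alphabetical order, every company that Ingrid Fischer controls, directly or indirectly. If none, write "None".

Ingrid holds 71% of Arbor, so Ingrid controls Arbor.
Ingrid holds 96% of Thornfield, so Ingrid controls Thornfield.
Ingrid and Thornfield and Arbor together hold 85% + 10% + 5% = 100% of Ironvale, so Ingrid controls Ironvale.
Arbor and Thornfield together hold 9% + 76% = 85% of Cobalt, so Ingrid controls Cobalt.
Arbor holds 100% of Vantage, so Ingrid controls Vantage.
Arbor and Cobalt and Ironvale together hold 16% + 54% + 9% = 79% of Northlake, so Ingrid controls Northlake.
Vantage and Cobalt and Ironvale together hold 12% + 13% + 75% = 100% of Ardent, so Ingrid controls Ardent.
Ironvale and Vantage together hold 25% + 75% = 100% of Larkspur, so Ingrid controls Larkspur.

Arbor Properties AG, Ardent Estates SpA, Cobalt SpA, Ironvale Industries AS, Larkspur Pty Ltd, Northlake SRL, Thornfield Capital Inc, Vantage Ventures SRL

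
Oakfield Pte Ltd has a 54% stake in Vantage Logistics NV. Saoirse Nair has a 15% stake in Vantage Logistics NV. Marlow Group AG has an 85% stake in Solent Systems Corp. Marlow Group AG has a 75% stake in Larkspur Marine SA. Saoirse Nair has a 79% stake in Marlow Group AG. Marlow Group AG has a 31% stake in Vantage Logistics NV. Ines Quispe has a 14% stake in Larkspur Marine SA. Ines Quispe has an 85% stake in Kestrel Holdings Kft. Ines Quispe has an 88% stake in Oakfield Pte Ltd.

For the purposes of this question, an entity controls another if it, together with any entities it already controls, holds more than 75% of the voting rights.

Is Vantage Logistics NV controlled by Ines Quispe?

No

Ines holds 88% of Oakfield, so Ines controls Oakfield.
Ines holds 85% of Kestrel, so Ines controls Kestrel.
In Vantage, Ines's side holds only 54%, not > 75%.
So Ines does not control Vantage.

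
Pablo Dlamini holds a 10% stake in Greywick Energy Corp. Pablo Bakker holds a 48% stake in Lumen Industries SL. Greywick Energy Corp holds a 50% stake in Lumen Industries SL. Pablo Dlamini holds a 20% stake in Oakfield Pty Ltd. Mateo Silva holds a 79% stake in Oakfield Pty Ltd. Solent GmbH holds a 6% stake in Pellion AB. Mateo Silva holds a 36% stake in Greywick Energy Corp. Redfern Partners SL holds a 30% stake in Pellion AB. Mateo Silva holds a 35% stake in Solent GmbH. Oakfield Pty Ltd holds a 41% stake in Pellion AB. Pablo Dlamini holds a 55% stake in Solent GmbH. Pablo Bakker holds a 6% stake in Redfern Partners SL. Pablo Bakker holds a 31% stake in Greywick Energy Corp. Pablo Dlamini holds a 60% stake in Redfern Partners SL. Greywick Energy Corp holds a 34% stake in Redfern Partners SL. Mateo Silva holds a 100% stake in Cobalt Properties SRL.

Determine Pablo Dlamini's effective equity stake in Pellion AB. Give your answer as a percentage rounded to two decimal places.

Pablo Dlamini reaches Pellion along 4 paths.
Via Solent: 55% × 6% = 3.3%.
Via Greywick → Redfern: 10% × 34% × 30% = 1.02%.
Via Redfern: 60% × 30% = 18%.
Via Oakfield: 20% × 41% = 8.2%.
Total: 3.3% + 1.02% + 18% + 8.2% = 30.52%.

30.52%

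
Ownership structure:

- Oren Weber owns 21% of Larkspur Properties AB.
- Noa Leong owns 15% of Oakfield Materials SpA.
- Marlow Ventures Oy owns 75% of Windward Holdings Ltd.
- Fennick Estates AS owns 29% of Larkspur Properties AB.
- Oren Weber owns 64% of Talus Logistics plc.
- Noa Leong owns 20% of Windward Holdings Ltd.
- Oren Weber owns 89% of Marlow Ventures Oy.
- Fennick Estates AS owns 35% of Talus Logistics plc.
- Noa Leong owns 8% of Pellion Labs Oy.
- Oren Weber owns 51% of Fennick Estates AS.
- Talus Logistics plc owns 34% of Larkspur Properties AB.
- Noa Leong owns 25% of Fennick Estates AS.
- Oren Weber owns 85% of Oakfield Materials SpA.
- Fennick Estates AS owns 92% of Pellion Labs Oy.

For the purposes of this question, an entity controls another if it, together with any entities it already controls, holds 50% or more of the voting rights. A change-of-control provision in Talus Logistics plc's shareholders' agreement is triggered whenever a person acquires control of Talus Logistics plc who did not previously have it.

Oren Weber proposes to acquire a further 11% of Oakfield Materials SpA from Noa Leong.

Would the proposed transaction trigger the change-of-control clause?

The purchase adds only to Oren's holdings (Noa's stake shrinks), so Oren is the only person who could newly come to control Talus.
Oren holds 51% of Fennick, so Oren controls Fennick.
Oren and Fennick together hold 64% + 35% = 99% of Talus, so Oren controls Talus.
So Oren already controls Talus before the transaction.
After the purchase, Oren's direct stake in Oakfield rises to 85% + 11% = 96%, and Noa's stake falls to 4%.
Oren controlled Talus already, so this is not a new person acquiring control; every other person's position is unchanged or reduced.
No new person acquires control, so the clause is not triggered.

No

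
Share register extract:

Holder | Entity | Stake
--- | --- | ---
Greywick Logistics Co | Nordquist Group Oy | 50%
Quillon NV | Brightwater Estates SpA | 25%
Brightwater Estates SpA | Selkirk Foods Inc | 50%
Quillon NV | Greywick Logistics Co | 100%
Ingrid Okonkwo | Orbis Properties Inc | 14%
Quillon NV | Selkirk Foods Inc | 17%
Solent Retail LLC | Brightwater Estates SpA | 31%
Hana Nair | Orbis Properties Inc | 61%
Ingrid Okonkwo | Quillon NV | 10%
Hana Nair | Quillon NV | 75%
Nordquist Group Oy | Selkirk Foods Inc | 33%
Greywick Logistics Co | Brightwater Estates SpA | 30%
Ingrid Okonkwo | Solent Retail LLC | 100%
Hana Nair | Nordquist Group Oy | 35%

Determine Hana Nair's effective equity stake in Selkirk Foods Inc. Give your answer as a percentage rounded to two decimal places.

Hana reaches Selkirk along 5 paths.
Via Quillon: 75% × 17% = 12.75%.
Via Nordquist: 35% × 33% = 11.55%.
Via Quillon → Greywick → Nordquist: 75% × 100% × 50% × 33% = 12.375%.
Via Quillon → Greywick → Brightwater: 75% × 100% × 30% × 50% = 11.25%.
Via Quillon → Brightwater: 75% × 25% × 50% = 9.375%.
Total: 12.75% + 11.55% + 12.375% + 11.25% + 9.375% = 57.3%.
Rounded: 57.30%.

57.30%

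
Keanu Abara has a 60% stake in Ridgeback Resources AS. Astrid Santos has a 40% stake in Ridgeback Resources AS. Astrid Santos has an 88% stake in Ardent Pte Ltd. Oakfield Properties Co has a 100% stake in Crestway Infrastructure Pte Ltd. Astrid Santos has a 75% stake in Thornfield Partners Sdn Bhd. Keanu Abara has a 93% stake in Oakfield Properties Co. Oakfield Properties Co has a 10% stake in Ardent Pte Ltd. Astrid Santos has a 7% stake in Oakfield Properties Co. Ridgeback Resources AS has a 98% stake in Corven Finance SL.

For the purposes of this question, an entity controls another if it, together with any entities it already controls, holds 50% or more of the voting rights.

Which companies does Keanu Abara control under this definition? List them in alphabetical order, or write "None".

Keanu holds 60% of Ridgeback, so Keanu controls Ridgeback.
Keanu holds 93% of Oakfield, so Keanu controls Oakfield.
Oakfield holds 100% of Crestway, so Keanu controls Crestway.
Ridgeback holds 98% of Corven, so Keanu controls Corven.
No other company's threshold is met.

Corven Finance SL, Crestway Infrastructure Pte Ltd, Oakfield Properties Co, Ridgeback Resources AS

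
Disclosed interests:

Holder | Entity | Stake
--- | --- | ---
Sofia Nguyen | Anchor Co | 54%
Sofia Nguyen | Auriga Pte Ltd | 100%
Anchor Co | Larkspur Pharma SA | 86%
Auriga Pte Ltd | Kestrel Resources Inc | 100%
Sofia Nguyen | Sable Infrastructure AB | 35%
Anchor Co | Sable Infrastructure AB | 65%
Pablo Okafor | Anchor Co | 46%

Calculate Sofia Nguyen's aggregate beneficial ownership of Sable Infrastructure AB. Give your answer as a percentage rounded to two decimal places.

70.10%

Sofia reaches Sable along 2 paths.
Via Anchor: 54% × 65% = 35.1%.
Direct stake: 35% = 35%.
Total: 35.1% + 35% = 70.1%.
Rounded: 70.10%.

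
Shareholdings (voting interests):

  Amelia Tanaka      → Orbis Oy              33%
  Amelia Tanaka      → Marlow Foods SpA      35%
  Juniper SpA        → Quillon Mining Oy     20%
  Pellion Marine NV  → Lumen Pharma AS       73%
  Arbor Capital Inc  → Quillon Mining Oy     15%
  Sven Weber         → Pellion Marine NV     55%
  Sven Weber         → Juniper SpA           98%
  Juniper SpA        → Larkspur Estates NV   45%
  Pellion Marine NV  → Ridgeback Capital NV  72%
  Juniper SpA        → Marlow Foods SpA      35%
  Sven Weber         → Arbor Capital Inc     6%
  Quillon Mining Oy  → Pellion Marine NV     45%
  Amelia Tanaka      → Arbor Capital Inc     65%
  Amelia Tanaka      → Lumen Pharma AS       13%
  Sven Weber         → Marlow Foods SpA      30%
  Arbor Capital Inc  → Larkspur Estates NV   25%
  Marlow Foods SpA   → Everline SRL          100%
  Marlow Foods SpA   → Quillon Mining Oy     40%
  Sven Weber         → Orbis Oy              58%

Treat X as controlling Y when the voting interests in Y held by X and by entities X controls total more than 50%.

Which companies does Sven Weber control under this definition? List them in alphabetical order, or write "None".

Everline SRL, Juniper SpA, Lumen Pharma AS, Marlow Foods SpA, Orbis Oy, Pellion Marine NV, Quillon Mining Oy, Ridgeback Capital NV

Sven holds 58% of Orbis, so Sven controls Orbis.
Sven holds 98% of Juniper, so Sven controls Juniper.
Sven and Juniper together hold 30% + 35% = 65% of Marlow, so Sven controls Marlow.
Marlow and Juniper together hold 40% + 20% = 60% of Quillon, so Sven controls Quillon.
Marlow holds 100% of Everline, so Sven controls Everline.
Sven and Quillon together hold 55% + 45% = 100% of Pellion, so Sven controls Pellion.
Pellion holds 73% of Lumen, so Sven controls Lumen.
Pellion holds 72% of Ridgeback, so Sven controls Ridgeback.
No other company's threshold is met.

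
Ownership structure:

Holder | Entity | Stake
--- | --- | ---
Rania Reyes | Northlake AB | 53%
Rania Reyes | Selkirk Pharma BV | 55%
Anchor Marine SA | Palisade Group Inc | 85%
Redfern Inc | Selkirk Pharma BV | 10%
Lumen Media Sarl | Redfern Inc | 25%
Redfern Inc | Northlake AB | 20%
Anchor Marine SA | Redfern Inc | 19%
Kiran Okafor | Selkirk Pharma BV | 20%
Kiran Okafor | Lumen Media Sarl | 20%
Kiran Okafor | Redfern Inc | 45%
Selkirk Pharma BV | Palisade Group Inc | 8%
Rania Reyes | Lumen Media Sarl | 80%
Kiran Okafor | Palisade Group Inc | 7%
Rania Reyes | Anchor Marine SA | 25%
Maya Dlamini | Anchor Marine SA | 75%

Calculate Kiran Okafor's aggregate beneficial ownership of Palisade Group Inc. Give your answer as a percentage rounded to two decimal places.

Kiran reaches Palisade along 4 paths.
Direct stake: 7% = 7%.
Via Selkirk: 20% × 8% = 1.6%.
Via Lumen → Redfern → Selkirk: 20% × 25% × 10% × 8% = 0.04%.
Via Redfern → Selkirk: 45% × 10% × 8% = 0.36%.
Total: 7% + 1.6% + 0.04% + 0.36% = 9%.
Rounded: 9.00%.

9.00%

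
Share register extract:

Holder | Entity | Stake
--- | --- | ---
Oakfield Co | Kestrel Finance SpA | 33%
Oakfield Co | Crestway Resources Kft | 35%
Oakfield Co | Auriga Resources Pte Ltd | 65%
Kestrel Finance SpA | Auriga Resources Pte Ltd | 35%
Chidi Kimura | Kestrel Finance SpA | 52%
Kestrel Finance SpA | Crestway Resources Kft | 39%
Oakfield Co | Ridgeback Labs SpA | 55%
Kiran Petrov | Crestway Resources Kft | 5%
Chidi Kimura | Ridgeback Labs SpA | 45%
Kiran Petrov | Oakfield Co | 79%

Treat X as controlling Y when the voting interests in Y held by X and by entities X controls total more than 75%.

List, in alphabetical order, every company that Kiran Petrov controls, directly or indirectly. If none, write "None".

Oakfield Co

Kiran holds 79% of Oakfield, so Kiran controls Oakfield.
No other company's threshold is met.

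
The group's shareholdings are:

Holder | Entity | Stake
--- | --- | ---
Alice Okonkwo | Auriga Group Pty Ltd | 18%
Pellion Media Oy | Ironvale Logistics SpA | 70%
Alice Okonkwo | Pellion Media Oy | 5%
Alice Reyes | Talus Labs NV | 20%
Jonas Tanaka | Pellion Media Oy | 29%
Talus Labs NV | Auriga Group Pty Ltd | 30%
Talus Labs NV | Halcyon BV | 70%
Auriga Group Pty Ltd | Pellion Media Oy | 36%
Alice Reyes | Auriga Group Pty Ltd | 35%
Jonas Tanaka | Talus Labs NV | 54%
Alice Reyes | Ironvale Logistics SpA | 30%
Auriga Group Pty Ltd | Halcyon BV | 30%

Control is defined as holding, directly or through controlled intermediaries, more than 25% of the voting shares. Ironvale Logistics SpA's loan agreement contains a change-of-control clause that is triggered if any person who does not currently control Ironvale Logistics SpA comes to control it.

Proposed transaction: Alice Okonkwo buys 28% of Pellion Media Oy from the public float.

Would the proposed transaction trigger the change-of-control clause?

The purchase changes only Alice Okonkwo's holdings, so Alice Okonkwo is the only person who could newly come to control Ironvale.
Alice Okonkwo's largest direct stake is 18% in Auriga, which does not meet the threshold, so Alice Okonkwo controls no company.
Neither Alice Okonkwo nor any entity Alice Okonkwo controls holds any voting interest in Ironvale.
So before the transaction, Alice Okonkwo does not control Ironvale.
After the purchase, Alice Okonkwo's direct stake in Pellion rises to 5% + 28% = 33%.
Alice Okonkwo holds 33% of Pellion, so Alice Okonkwo controls Pellion.
Pellion holds 70% of Ironvale, so Alice Okonkwo controls Ironvale.
Alice Okonkwo did not control Ironvale before and does after, so the clause is triggered.

Yes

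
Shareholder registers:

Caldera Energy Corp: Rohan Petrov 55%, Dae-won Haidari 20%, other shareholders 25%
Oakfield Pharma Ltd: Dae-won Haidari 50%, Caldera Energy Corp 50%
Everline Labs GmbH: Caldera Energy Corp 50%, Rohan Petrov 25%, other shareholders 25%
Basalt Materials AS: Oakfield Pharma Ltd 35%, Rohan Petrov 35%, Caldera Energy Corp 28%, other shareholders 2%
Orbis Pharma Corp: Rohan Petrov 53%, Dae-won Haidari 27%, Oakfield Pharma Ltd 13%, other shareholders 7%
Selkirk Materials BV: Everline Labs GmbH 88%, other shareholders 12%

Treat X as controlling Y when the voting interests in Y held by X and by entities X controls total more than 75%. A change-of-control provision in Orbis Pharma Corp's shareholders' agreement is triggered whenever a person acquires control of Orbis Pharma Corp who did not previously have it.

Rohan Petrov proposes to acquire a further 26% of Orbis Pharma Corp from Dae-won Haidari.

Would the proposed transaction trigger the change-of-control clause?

Yes

The purchase adds only to Rohan's holdings (Dae-won's stake shrinks), so Rohan is the only person who could newly come to control Orbis.
Rohan's largest direct stake is 55% in Caldera, which does not meet the threshold, so Rohan controls no company.
In Orbis, Rohan's side holds only 53%, not > 75%.
So before the transaction, Rohan does not control Orbis.
After the purchase, Rohan's direct stake in Orbis rises to 53% + 26% = 79%, and Dae-won's stake falls to 1%.
Rohan holds 79% of Orbis, so Rohan controls Orbis.
Rohan did not control Orbis before and does after, so the clause is triggered.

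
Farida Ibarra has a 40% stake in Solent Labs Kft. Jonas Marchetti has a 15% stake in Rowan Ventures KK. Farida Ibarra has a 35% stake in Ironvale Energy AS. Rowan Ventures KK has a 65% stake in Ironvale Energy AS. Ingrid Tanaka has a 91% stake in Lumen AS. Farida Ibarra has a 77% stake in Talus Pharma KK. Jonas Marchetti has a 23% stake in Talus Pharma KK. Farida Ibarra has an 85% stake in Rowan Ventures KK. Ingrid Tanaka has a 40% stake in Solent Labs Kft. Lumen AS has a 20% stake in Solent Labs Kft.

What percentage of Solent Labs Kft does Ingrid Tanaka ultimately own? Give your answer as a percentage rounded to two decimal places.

Ingrid reaches Solent along 2 paths.
Via Lumen: 91% × 20% = 18.2%.
Direct stake: 40% = 40%.
Total: 18.2% + 40% = 58.2%.
Rounded: 58.20%.

58.20%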